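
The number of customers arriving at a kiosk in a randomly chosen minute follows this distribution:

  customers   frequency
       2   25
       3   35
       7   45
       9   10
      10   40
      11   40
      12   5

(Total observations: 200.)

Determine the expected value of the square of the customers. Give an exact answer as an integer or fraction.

1299/20

Total = 200, so P(customers=2) = 25/200, etc.
E[X²] = (1/8)·4 + (7/40)·9 + (9/40)·49 + (1/20)·81 + (1/5)·100 + (1/5)·121 + (1/40)·144
     = 1299/20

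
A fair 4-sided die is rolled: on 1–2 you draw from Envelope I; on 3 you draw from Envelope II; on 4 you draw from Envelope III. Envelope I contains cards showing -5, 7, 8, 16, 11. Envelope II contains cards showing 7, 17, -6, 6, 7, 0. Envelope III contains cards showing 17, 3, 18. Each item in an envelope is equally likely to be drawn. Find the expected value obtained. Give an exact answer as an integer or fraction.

E[X | Envelope I] = (-5 + 7 + 8 + 16 + 11)/5 = 37/5
E[X | Envelope II] = (7 + 17 − 6 + 6 + 7 + 0)/6 = 31/6
E[X | Envelope III] = (17 + 3 + 18)/3 = 38/3
E[X] = (1/2)·37/5 + (1/4)·31/6 + (1/4)·38/3 = 979/120

979/120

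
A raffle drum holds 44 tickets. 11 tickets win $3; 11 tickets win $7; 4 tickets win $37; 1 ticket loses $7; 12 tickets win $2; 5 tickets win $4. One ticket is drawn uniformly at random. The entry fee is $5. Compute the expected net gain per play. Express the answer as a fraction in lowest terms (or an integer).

E[payout] = (11/44)·3 + (11/44)·7 + (4/44)·37 + (1/44)·(-7) + (12/44)·2 + (5/44)·4 = 295/44
Expected profit = 295/44 − 5 = 75/44

75/44 dollars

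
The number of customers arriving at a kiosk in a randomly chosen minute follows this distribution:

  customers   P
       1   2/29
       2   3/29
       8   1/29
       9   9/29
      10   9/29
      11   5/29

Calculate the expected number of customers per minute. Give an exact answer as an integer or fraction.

242/29

E[X] = (2/29)·1 + (3/29)·2 + (1/29)·8 + (9/29)·9 + (9/29)·10 + (5/29)·11
     = 242/29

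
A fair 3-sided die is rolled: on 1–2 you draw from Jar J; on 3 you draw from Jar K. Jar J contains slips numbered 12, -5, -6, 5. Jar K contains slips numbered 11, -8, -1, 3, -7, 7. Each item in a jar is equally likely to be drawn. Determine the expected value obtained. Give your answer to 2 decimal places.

1.28

E[X | Jar J] = (12 − 5 − 6 + 5)/4 = 3/2
E[X | Jar K] = (11 − 8 − 1 + 3 − 7 + 7)/6 = 5/6
E[X] = (2/3)·3/2 + (1/3)·5/6 = 23/18 ≈ 1.28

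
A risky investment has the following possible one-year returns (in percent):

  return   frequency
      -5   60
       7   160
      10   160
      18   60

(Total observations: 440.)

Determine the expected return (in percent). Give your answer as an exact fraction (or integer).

175/22

Total = 440, so P(return=-5) = 60/440, etc.
E[X] = (3/22)·(-5) + (4/11)·7 + (4/11)·10 + (3/22)·18
     = 175/22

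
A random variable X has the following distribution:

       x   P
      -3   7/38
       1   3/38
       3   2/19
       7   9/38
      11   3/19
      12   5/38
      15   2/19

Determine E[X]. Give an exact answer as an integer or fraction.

243/38

E[X] = (7/38)·(-3) + (3/38)·1 + (2/19)·3 + (9/38)·7 + (3/19)·11 + (5/38)·12 + (2/19)·15
     = 243/38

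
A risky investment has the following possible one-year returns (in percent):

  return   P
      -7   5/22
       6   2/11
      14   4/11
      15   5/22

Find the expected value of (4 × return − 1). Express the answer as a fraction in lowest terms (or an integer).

31

E[4x-1] = (5/22)·(-29) + (2/11)·23 + (4/11)·55 + (5/22)·59
     = 31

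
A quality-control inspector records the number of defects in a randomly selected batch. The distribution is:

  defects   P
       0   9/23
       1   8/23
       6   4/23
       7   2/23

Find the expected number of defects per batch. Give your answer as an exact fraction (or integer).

E[X] = (9/23)·0 + (8/23)·1 + (4/23)·6 + (2/23)·7
     = 2

2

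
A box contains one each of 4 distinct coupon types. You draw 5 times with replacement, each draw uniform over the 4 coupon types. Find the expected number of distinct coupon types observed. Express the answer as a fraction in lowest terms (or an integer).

781/256

Let Xⱼ=1 if type j appears at least once. P(Xⱼ=1) = 1 − ((4−1)/4)^5 = 781/1024.
E[#distinct] = 4·781/1024 = 781/256.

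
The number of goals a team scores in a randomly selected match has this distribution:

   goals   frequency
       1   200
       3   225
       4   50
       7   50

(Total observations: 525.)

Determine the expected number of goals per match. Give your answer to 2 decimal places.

2.71

Total = 525, so P(goals=1) = 200/525, etc.
E[X] = (8/21)·1 + (3/7)·3 + (2/21)·4 + (2/21)·7
     = 19/7 ≈ 2.71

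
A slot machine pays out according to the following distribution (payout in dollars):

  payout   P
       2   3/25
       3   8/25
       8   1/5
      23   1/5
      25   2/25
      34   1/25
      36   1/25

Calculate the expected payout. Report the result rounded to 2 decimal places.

E[X] = (3/25)·2 + (8/25)·3 + (1/5)·8 + (1/5)·23 + (2/25)·25 + (1/25)·34 + (1/25)·36
     = 61/5 ≈ 12.20

$12.20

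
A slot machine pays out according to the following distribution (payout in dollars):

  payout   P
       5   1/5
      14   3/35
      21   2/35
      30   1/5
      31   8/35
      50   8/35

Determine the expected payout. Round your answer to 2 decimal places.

E[X] = (1/5)·5 + (3/35)·14 + (2/35)·21 + (1/5)·30 + (8/35)·31 + (8/35)·50
     = 977/35 ≈ 27.91

$27.91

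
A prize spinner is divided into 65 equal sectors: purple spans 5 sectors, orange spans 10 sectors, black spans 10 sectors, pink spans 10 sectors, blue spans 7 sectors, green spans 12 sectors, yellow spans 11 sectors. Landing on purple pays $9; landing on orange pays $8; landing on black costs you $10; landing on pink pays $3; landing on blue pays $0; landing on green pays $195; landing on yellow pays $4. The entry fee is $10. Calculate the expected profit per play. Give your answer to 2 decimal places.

$27.52

E[payout] = (5/65)·9 + (10/65)·8 + (10/65)·(-10) + (10/65)·3 + (7/65)·0 + (12/65)·195 + (11/65)·4 = 2439/65
Expected profit = 2439/65 − 10 = 1789/65 ≈ $27.52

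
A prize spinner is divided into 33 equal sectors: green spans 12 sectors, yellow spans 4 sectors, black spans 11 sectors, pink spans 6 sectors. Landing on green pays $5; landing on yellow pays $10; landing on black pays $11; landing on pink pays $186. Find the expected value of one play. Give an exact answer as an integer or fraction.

E[payout] = (12/33)·5 + (4/33)·10 + (11/33)·11 + (6/33)·186 = 1337/33

1337/33 dollars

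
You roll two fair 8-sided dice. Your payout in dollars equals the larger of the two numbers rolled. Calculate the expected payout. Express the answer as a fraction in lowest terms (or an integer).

93/16 dollars

Distribution of the larger of the two numbers rolled: 1 w.p. 1/64, 2 w.p. 3/64, 3 w.p. 5/64, 4 w.p. 7/64, 5 w.p. 9/64, 6 w.p. 11/64, …
E[payout] = (1/64)·1 + (3/64)·2 + (5/64)·3 + (7/64)·4 + (9/64)·5 + (11/64)·6 + (13/64)·7 + (15/64)·8 = 93/16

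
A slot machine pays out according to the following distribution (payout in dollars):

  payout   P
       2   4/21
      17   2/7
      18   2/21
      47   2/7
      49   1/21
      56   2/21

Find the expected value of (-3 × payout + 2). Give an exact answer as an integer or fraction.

E[-3x+2] = (4/21)·(-4) + (2/7)·(-49) + (2/21)·(-52) + (2/7)·(-139) + (1/21)·(-145) + (2/21)·(-166)
     = -575/7

-575/7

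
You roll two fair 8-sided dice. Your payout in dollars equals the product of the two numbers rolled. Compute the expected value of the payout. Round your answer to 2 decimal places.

$20.25

Distribution of the product of the two numbers rolled: 1 w.p. 1/64, 2 w.p. 1/32, 3 w.p. 1/32, 4 w.p. 3/64, 5 w.p. 1/32, 6 w.p. 1/16, …
E[payout] = (1/64)·1 + (1/32)·2 + (1/32)·3 + (3/64)·4 + (1/32)·5 + (1/16)·6 + (1/32)·7 + (1/16)·8 + (1/64)·9 + (1/32)·10 + (1/16)·12 + (1/32)·14 + (1/32)·15 + (3/64)·16 + (1/32)·18 + (1/32)·20 + (1/32)·21 + (1/16)·24 + (1/64)·25 + (1/32)·28 + (1/32)·30 + (1/32)·32 + (1/32)·35 + (1/64)·36 + (1/32)·40 + (1/32)·42 + (1/32)·48 + (1/64)·49 + (1/32)·56 + (1/64)·64 = 81/4
≈ $20.25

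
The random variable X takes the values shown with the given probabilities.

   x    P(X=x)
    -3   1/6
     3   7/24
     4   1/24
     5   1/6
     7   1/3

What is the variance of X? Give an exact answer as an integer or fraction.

6647/576

E[X] = (1/6)·(-3) + (7/24)·3 + (1/24)·4 + (1/6)·5 + (1/3)·7 = 89/24
E[X²] = (1/6)·9 + (7/24)·9 + (1/24)·16 + (1/6)·25 + (1/3)·49 = 607/24
Var(X) = 607/24 − (89/24)² = 6647/576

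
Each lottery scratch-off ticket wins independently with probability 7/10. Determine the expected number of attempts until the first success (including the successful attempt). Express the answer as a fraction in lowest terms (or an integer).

10/7

For a geometric distribution, E[trials] = 1/p = 1/(7/10) = 10/7.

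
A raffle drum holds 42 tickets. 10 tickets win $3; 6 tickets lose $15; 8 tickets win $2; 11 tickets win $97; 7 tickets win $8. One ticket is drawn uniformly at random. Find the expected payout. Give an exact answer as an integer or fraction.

1079/42 dollars

E[payout] = (10/42)·3 + (6/42)·(-15) + (8/42)·2 + (11/42)·97 + (7/42)·8 = 1079/42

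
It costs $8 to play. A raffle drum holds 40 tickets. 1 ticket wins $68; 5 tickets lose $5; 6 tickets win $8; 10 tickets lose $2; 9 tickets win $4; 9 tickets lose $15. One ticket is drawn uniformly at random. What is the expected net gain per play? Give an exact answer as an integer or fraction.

-87/10 dollars

E[payout] = (1/40)·68 + (5/40)·(-5) + (6/40)·8 + (10/40)·(-2) + (9/40)·4 + (9/40)·(-15) = -7/10
Expected profit = -7/10 − 8 = -87/10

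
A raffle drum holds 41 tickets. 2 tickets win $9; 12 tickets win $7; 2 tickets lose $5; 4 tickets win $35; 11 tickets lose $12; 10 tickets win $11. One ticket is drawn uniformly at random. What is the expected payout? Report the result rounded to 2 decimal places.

$5.12

E[payout] = (2/41)·9 + (12/41)·7 + (2/41)·(-5) + (4/41)·35 + (11/41)·(-12) + (10/41)·11 = 210/41
≈ $5.12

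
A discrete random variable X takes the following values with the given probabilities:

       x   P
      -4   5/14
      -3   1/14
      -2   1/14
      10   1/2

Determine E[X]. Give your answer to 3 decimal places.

3.214

E[X] = (5/14)·(-4) + (1/14)·(-3) + (1/14)·(-2) + (1/2)·10
     = 45/14 ≈ 3.214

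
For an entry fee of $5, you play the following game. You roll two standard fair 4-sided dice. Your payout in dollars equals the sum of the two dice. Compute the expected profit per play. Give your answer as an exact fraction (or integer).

Distribution of the sum of the two dice: 2 w.p. 1/16, 3 w.p. 1/8, 4 w.p. 3/16, 5 w.p. 1/4, 6 w.p. 3/16, 7 w.p. 1/8, …
E[payout] = (1/16)·2 + (1/8)·3 + (3/16)·4 + (1/4)·5 + (3/16)·6 + (1/8)·7 + (1/16)·8 = 5
Expected profit = 5 − 5 = 0

$0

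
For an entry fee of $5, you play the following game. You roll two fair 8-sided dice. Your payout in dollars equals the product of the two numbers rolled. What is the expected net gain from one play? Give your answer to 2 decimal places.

Distribution of the product of the two numbers rolled: 1 w.p. 1/64, 2 w.p. 1/32, 3 w.p. 1/32, 4 w.p. 3/64, 5 w.p. 1/32, 6 w.p. 1/16, …
E[payout] = (1/64)·1 + (1/32)·2 + (1/32)·3 + (3/64)·4 + (1/32)·5 + (1/16)·6 + (1/32)·7 + (1/16)·8 + (1/64)·9 + (1/32)·10 + (1/16)·12 + (1/32)·14 + (1/32)·15 + (3/64)·16 + (1/32)·18 + (1/32)·20 + (1/32)·21 + (1/16)·24 + (1/64)·25 + (1/32)·28 + (1/32)·30 + (1/32)·32 + (1/32)·35 + (1/64)·36 + (1/32)·40 + (1/32)·42 + (1/32)·48 + (1/64)·49 + (1/32)·56 + (1/64)·64 = 81/4
Expected profit = 81/4 − 5 = 61/4 ≈ $15.25

$15.25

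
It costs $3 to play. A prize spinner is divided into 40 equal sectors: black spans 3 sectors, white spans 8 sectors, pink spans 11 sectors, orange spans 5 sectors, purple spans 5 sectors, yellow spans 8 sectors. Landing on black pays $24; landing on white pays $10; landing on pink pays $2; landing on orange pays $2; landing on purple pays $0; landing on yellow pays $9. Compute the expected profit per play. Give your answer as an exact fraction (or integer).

17/5 dollars

E[payout] = (3/40)·24 + (8/40)·10 + (11/40)·2 + (5/40)·2 + (5/40)·0 + (8/40)·9 = 32/5
Expected profit = 32/5 − 3 = 17/5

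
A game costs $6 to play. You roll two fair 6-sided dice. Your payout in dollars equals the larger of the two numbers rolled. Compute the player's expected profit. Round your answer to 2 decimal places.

-$1.53

Distribution of the larger of the two numbers rolled: 1 w.p. 1/36, 2 w.p. 1/12, 3 w.p. 5/36, 4 w.p. 7/36, 5 w.p. 1/4, 6 w.p. 11/36
E[payout] = (1/36)·1 + (1/12)·2 + (5/36)·3 + (7/36)·4 + (1/4)·5 + (11/36)·6 = 161/36
Expected profit = 161/36 − 6 = -55/36 ≈ -$1.53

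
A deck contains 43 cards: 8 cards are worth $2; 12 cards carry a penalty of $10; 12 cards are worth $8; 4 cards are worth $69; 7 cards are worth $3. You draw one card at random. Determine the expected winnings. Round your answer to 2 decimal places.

$6.72

E[payout] = (8/43)·2 + (12/43)·(-10) + (12/43)·8 + (4/43)·69 + (7/43)·3 = 289/43
≈ $6.72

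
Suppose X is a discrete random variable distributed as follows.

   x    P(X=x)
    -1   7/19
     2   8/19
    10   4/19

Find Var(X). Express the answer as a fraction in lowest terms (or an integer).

5940/361

E[X] = (7/19)·(-1) + (8/19)·2 + (4/19)·10 = 49/19
E[X²] = (7/19)·1 + (8/19)·4 + (4/19)·100 = 439/19
Var(X) = 439/19 − (49/19)² = 5940/361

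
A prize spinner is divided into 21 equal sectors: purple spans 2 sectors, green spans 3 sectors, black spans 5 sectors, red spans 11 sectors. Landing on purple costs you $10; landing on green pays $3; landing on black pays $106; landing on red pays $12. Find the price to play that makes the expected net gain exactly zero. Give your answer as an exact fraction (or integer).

$31

E[payout] = (2/21)·(-10) + (3/21)·3 + (5/21)·106 + (11/21)·12 = 31
Fair fee = E[payout] = 31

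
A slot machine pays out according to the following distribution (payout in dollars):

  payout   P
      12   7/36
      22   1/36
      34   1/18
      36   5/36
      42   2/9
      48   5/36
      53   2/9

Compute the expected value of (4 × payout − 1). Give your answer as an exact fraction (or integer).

1345/9

E[4x-1] = (7/36)·47 + (1/36)·87 + (1/18)·135 + (5/36)·143 + (2/9)·167 + (5/36)·191 + (2/9)·211
     = 1345/9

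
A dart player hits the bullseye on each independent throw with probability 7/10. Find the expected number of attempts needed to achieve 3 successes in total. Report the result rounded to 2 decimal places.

By linearity (sum of 3 independent geometric waits), E[trials] = 3/p = 3/(7/10) = 30/7.
≈ 4.29

4.29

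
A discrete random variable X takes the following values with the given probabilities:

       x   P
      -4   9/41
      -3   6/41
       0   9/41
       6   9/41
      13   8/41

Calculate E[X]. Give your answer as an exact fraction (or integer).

104/41

E[X] = (9/41)·(-4) + (6/41)·(-3) + (9/41)·0 + (9/41)·6 + (8/41)·13
     = 104/41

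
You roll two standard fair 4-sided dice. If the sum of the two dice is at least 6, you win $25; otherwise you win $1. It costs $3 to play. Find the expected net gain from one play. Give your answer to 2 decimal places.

E[payout] = (5/8)·1 + (3/8)·25 = 10
Expected profit = 10 − 3 = 7 ≈ $7.00

$7.00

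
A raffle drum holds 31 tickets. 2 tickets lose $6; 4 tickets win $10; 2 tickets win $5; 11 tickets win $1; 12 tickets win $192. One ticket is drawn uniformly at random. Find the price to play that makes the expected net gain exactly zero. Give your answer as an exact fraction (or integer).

E[payout] = (2/31)·(-6) + (4/31)·10 + (2/31)·5 + (11/31)·1 + (12/31)·192 = 2353/31
Fair fee = E[payout] = 2353/31

2353/31 dollars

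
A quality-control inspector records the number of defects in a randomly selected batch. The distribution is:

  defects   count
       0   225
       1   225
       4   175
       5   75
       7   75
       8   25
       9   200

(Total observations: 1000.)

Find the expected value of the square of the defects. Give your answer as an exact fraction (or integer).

Total = 1000, so P(defects=0) = 225/1000, etc.
E[X²] = (9/40)·0 + (9/40)·1 + (7/40)·16 + (3/40)·25 + (3/40)·49 + (1/40)·64 + (1/5)·81
     = 211/8

211/8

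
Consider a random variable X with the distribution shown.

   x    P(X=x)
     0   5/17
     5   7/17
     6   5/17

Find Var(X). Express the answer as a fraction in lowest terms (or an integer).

E[X] = (5/17)·0 + (7/17)·5 + (5/17)·6 = 65/17
E[X²] = (5/17)·0 + (7/17)·25 + (5/17)·36 = 355/17
Var(X) = 355/17 − (65/17)² = 1810/289

1810/289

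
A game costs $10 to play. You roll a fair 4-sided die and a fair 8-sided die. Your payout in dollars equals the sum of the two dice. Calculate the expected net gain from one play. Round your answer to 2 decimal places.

Distribution of the sum of the two dice: 2 w.p. 1/32, 3 w.p. 1/16, 4 w.p. 3/32, 5 w.p. 1/8, 6 w.p. 1/8, 7 w.p. 1/8, …
E[payout] = (1/32)·2 + (1/16)·3 + (3/32)·4 + (1/8)·5 + (1/8)·6 + (1/8)·7 + (1/8)·8 + (1/8)·9 + (3/32)·10 + (1/16)·11 + (1/32)·12 = 7
Expected profit = 7 − 10 = -3 ≈ -$3.00

-$3.00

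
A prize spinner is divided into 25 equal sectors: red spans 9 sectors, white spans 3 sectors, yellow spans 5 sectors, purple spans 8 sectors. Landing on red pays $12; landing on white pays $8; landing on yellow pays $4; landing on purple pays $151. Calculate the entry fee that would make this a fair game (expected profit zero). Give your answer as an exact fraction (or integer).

E[payout] = (9/25)·12 + (3/25)·8 + (5/25)·4 + (8/25)·151 = 272/5
Fair fee = E[payout] = 272/5

272/5 dollars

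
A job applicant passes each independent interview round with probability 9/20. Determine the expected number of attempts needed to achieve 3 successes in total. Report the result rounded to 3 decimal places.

By linearity (sum of 3 independent geometric waits), E[trials] = 3/p = 3/(9/20) = 20/3.
≈ 6.667

6.667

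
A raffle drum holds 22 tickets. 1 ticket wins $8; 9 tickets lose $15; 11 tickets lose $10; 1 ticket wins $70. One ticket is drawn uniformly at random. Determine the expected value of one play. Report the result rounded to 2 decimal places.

-$7.59

E[payout] = (1/22)·8 + (9/22)·(-15) + (11/22)·(-10) + (1/22)·70 = -167/22
≈ -$7.59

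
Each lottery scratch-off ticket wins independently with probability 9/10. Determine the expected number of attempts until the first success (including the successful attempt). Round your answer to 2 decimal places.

For a geometric distribution, E[trials] = 1/p = 1/(9/10) = 10/9.
≈ 1.11

1.11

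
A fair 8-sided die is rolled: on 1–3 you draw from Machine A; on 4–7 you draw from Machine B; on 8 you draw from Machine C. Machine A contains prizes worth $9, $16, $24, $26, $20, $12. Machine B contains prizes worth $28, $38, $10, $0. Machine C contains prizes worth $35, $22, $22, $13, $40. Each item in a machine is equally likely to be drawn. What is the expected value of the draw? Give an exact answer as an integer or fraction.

1559/80 dollars

E[X | Machine A] = (9 + 16 + 24 + 26 + 20 + 12)/6 = 107/6
E[X | Machine B] = (28 + 38 + 10 + 0)/4 = 19
E[X | Machine C] = (35 + 22 + 22 + 13 + 40)/5 = 132/5
E[X] = (3/8)·107/6 + (1/2)·19 + (1/8)·132/5 = 1559/80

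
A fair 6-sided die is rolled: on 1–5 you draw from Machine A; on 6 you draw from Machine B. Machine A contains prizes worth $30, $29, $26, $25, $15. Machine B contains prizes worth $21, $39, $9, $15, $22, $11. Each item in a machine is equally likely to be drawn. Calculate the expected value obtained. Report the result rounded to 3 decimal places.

E[X | Machine A] = (30 + 29 + 26 + 25 + 15)/5 = 25
E[X | Machine B] = (21 + 39 + 9 + 15 + 22 + 11)/6 = 39/2
E[X] = (5/6)·25 + (1/6)·39/2 = 289/12 ≈ 24.083

$24.083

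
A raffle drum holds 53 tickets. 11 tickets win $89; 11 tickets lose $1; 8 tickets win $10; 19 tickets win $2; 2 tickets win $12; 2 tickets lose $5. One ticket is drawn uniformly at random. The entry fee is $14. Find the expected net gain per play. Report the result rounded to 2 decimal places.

E[payout] = (11/53)·89 + (11/53)·(-1) + (8/53)·10 + (19/53)·2 + (2/53)·12 + (2/53)·(-5) = 1100/53
Expected profit = 1100/53 − 14 = 358/53 ≈ $6.75

$6.75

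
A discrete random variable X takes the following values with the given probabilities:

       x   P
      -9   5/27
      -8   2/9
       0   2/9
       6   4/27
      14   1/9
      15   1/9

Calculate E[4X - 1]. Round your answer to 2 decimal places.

1.67

E[4x-1] = (5/27)·(-37) + (2/9)·(-33) + (2/9)·(-1) + (4/27)·23 + (1/9)·55 + (1/9)·59
     = 5/3 ≈ 1.67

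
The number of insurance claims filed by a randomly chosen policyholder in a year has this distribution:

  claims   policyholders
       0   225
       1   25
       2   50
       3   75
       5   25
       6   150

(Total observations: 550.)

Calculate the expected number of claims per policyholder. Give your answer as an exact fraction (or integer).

5/2

Total = 550, so P(claims=0) = 225/550, etc.
E[X] = (9/22)·0 + (1/22)·1 + (1/11)·2 + (3/22)·3 + (1/22)·5 + (3/11)·6
     = 5/2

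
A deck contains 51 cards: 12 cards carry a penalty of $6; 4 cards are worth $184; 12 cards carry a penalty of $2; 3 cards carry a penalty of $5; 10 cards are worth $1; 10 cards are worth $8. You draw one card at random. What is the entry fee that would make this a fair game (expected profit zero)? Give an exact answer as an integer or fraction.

715/51 dollars

E[payout] = (12/51)·(-6) + (4/51)·184 + (12/51)·(-2) + (3/51)·(-5) + (10/51)·1 + (10/51)·8 = 715/51
Fair fee = E[payout] = 715/51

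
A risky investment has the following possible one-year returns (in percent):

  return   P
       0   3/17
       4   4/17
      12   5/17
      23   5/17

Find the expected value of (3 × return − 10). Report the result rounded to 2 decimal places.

E[3x-10] = (3/17)·(-10) + (4/17)·2 + (5/17)·26 + (5/17)·59
     = 403/17 ≈ 23.71

23.71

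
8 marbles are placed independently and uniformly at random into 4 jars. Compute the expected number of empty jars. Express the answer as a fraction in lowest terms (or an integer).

Let Xⱼ=1 if jar j is empty. P(Xⱼ=1) = ((4-1)/4)^8 = 6561/65536.
By linearity, E[#empty] = 4·6561/65536 = 6561/16384.

6561/16384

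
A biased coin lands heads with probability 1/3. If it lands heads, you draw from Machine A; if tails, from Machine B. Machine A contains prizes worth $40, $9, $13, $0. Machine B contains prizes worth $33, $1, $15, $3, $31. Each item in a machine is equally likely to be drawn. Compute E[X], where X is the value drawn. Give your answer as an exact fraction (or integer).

E[X | Machine A] = (40 + 9 + 13 + 0)/4 = 31/2
E[X | Machine B] = (33 + 1 + 15 + 3 + 31)/5 = 83/5
E[X] = (1/3)·31/2 + (2/3)·83/5 = 487/30

487/30 dollars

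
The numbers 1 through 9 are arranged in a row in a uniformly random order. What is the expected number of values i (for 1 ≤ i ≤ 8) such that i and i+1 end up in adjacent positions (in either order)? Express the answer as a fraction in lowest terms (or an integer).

16/9

For each i ∈ {1,…,8}, let Xᵢ = 1 if i and i+1 are adjacent. P(Xᵢ=1) = 2·(9−1)!/9! = 2/9.
By linearity, E[ΣXᵢ] = (8)·(2/9) = 16/9.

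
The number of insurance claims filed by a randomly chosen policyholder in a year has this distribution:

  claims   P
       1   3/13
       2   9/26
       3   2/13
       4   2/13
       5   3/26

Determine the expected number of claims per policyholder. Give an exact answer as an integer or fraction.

E[X] = (3/13)·1 + (9/26)·2 + (2/13)·3 + (2/13)·4 + (3/26)·5
     = 67/26

67/26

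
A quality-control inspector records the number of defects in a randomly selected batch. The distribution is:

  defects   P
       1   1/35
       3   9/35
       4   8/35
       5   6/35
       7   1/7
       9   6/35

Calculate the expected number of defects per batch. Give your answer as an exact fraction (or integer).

E[X] = (1/35)·1 + (9/35)·3 + (8/35)·4 + (6/35)·5 + (1/7)·7 + (6/35)·9
     = 179/35

179/35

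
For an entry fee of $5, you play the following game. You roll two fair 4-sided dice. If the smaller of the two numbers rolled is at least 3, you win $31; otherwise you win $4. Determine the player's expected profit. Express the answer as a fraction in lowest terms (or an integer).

23/4 dollars

E[payout] = (3/4)·4 + (1/4)·31 = 43/4
Expected profit = 43/4 − 5 = 23/4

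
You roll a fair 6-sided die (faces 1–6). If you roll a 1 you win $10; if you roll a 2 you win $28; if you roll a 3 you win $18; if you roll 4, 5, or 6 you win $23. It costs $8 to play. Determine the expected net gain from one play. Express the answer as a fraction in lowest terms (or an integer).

77/6 dollars

E[payout] = (1/6)·10 + (1/6)·18 + (1/2)·23 + (1/6)·28 = 125/6
Expected profit = 125/6 − 8 = 77/6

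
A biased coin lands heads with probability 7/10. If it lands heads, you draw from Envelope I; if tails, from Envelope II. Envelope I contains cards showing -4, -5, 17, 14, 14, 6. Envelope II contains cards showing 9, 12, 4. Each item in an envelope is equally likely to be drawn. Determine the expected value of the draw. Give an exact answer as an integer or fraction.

37/5

E[X | Envelope I] = (-4 − 5 + 17 + 14 + 14 + 6)/6 = 7
E[X | Envelope II] = (9 + 12 + 4)/3 = 25/3
E[X] = (7/10)·7 + (3/10)·25/3 = 37/5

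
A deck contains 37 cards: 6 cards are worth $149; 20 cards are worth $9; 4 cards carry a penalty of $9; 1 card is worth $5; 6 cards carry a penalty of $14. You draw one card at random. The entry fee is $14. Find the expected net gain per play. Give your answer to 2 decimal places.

E[payout] = (6/37)·149 + (20/37)·9 + (4/37)·(-9) + (1/37)·5 + (6/37)·(-14) = 959/37
Expected profit = 959/37 − 14 = 441/37 ≈ $11.92

$11.92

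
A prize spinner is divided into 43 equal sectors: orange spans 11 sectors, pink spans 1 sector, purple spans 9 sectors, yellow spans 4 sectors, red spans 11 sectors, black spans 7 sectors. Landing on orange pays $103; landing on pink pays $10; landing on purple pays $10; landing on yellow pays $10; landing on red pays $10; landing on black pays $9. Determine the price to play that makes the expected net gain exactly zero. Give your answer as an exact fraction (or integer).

E[payout] = (11/43)·103 + (1/43)·10 + (9/43)·10 + (4/43)·10 + (11/43)·10 + (7/43)·9 = 1446/43
Fair fee = E[payout] = 1446/43

1446/43 dollars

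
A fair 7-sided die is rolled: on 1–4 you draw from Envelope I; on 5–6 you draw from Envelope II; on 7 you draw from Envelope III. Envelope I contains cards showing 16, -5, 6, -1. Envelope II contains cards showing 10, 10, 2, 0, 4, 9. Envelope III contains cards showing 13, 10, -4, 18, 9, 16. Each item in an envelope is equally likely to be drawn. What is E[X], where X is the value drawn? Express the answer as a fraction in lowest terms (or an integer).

38/7

E[X | Envelope I] = (16 − 5 + 6 − 1)/4 = 4
E[X | Envelope II] = (10 + 10 + 2 + 0 + 4 + 9)/6 = 35/6
E[X | Envelope III] = (13 + 10 − 4 + 18 + 9 + 16)/6 = 31/3
E[X] = (4/7)·4 + (2/7)·35/6 + (1/7)·31/3 = 38/7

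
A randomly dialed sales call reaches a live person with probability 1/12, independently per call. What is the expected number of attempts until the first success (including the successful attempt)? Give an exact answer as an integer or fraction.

For a geometric distribution, E[trials] = 1/p = 1/(1/12) = 12.

12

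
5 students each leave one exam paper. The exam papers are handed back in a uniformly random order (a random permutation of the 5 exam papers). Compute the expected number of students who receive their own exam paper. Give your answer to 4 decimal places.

Let Xᵢ = 1 if person i gets their own exam paper. For each i, P(Xᵢ=1) = 1/5.
By linearity of expectation, E[X₁+…+X_5] = 5·(1/5) = 1.
≈ 1.0000

1.0000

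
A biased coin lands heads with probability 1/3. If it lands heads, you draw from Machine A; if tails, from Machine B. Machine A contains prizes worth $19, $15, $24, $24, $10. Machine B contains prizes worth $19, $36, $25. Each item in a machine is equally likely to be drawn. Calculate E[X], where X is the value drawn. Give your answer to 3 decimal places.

E[X | Machine A] = (19 + 15 + 24 + 24 + 10)/5 = 92/5
E[X | Machine B] = (19 + 36 + 25)/3 = 80/3
E[X] = (1/3)·92/5 + (2/3)·80/3 = 1076/45 ≈ 23.911

$23.911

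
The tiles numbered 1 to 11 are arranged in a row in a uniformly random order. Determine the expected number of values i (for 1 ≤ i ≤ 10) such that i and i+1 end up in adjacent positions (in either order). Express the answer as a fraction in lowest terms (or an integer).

20/11

For each i ∈ {1,…,10}, let Xᵢ = 1 if i and i+1 are adjacent. P(Xᵢ=1) = 2·(11−1)!/11! = 2/11.
By linearity, E[ΣXᵢ] = (10)·(2/11) = 20/11.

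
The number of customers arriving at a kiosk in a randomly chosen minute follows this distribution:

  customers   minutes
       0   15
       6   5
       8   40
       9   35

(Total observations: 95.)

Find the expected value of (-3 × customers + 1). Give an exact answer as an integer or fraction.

Total = 95, so P(customers=0) = 15/95, etc.
E[-3x+1] = (3/19)·1 + (1/19)·(-17) + (8/19)·(-23) + (7/19)·(-26)
     = -20

-20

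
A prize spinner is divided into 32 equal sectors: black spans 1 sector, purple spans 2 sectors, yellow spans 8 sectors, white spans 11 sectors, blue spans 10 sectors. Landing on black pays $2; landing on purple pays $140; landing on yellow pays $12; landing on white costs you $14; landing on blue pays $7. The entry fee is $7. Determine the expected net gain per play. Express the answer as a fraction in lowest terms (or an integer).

E[payout] = (1/32)·2 + (2/32)·140 + (8/32)·12 + (11/32)·(-14) + (10/32)·7 = 147/16
Expected profit = 147/16 − 7 = 35/16

35/16 dollars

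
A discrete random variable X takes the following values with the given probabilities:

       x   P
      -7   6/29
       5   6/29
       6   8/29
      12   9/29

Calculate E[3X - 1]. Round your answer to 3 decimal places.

E[3x-1] = (6/29)·(-22) + (6/29)·14 + (8/29)·17 + (9/29)·35
     = 403/29 ≈ 13.897

13.897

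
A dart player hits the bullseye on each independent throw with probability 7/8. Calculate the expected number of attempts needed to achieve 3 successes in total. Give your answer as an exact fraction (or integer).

24/7

By linearity (sum of 3 independent geometric waits), E[trials] = 3/p = 3/(7/8) = 24/7.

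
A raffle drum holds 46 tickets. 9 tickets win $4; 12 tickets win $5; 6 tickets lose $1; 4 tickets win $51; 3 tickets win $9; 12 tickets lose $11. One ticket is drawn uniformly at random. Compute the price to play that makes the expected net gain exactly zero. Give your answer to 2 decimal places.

$4.11

E[payout] = (9/46)·4 + (12/46)·5 + (6/46)·(-1) + (4/46)·51 + (3/46)·9 + (12/46)·(-11) = 189/46
Fair fee = E[payout] = 189/46 ≈ $4.11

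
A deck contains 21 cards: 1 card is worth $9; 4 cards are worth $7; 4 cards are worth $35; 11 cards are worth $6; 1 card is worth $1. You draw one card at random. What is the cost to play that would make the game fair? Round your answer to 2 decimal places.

$11.62

E[payout] = (1/21)·9 + (4/21)·7 + (4/21)·35 + (11/21)·6 + (1/21)·1 = 244/21
Fair fee = E[payout] = 244/21 ≈ $11.62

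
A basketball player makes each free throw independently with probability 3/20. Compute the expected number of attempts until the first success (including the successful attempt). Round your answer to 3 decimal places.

For a geometric distribution, E[trials] = 1/p = 1/(3/20) = 20/3.
≈ 6.667

6.667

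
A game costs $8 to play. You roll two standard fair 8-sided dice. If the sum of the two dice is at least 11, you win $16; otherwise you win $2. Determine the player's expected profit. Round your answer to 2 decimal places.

-$1.41

E[payout] = (43/64)·2 + (21/64)·16 = 211/32
Expected profit = 211/32 − 8 = -45/32 ≈ -$1.41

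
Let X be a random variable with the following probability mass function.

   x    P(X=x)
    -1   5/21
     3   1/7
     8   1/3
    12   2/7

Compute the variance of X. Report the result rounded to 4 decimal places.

24.4898

E[X] = (5/21)·(-1) + (1/7)·3 + (1/3)·8 + (2/7)·12 = 44/7
E[X²] = (5/21)·1 + (1/7)·9 + (1/3)·64 + (2/7)·144 = 64
Var(X) = 64 − (44/7)² = 1200/49 ≈ 24.4898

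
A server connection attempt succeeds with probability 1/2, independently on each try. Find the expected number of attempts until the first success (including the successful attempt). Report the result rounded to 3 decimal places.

For a geometric distribution, E[trials] = 1/p = 1/(1/2) = 2.
≈ 2.000

2.000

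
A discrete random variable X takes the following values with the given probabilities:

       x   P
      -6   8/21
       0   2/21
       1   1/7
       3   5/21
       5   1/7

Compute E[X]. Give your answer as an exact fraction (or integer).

-5/7

E[X] = (8/21)·(-6) + (2/21)·0 + (1/7)·1 + (5/21)·3 + (1/7)·5
     = -5/7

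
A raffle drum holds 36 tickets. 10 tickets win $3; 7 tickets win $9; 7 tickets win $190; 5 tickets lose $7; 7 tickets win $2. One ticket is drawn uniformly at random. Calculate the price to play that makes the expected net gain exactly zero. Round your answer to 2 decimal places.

E[payout] = (10/36)·3 + (7/36)·9 + (7/36)·190 + (5/36)·(-7) + (7/36)·2 = 701/18
Fair fee = E[payout] = 701/18 ≈ $38.94

$38.94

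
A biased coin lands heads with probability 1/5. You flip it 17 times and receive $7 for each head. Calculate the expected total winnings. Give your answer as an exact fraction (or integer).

119/5 dollars

E[#heads] = 17·1/5 = 17/5 (linearity over flips).
E[winnings] = 7·17/5 = 119/5.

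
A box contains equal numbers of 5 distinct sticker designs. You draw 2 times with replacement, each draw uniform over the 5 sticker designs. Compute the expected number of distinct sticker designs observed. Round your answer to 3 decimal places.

Let Xⱼ=1 if type j appears at least once. P(Xⱼ=1) = 1 − ((5−1)/5)^2 = 9/25.
E[#distinct] = 5·9/25 = 9/5.
≈ 1.800

1.800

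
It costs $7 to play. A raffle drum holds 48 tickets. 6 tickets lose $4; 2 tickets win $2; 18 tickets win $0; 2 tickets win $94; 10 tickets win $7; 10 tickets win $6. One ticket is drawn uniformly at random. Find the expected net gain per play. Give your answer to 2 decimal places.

E[payout] = (6/48)·(-4) + (2/48)·2 + (18/48)·0 + (2/48)·94 + (10/48)·7 + (10/48)·6 = 149/24
Expected profit = 149/24 − 7 = -19/24 ≈ -$0.79

-$0.79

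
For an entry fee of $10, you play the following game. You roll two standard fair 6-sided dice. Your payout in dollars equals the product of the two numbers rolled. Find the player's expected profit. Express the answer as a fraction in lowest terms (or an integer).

9/4 dollars

Distribution of the product of the two numbers rolled: 1 w.p. 1/36, 2 w.p. 1/18, 3 w.p. 1/18, 4 w.p. 1/12, 5 w.p. 1/18, 6 w.p. 1/9, …
E[payout] = (1/36)·1 + (1/18)·2 + (1/18)·3 + (1/12)·4 + (1/18)·5 + (1/9)·6 + (1/18)·8 + (1/36)·9 + (1/18)·10 + (1/9)·12 + (1/18)·15 + (1/36)·16 + (1/18)·18 + (1/18)·20 + (1/18)·24 + (1/36)·25 + (1/18)·30 + (1/36)·36 = 49/4
Expected profit = 49/4 − 10 = 9/4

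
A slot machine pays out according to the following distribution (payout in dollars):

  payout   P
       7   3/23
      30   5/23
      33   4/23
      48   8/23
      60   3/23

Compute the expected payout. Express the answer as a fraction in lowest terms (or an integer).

867/23 dollars

E[X] = (3/23)·7 + (5/23)·30 + (4/23)·33 + (8/23)·48 + (3/23)·60
     = 867/23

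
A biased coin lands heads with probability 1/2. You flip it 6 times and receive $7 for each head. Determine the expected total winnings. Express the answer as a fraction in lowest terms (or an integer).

$21

E[#heads] = 6·1/2 = 3 (linearity over flips).
E[winnings] = 7·3 = 21.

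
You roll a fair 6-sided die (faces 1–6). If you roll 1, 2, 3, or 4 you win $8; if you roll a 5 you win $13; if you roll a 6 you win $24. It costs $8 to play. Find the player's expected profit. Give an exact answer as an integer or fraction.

7/2 dollars

E[payout] = (2/3)·8 + (1/6)·13 + (1/6)·24 = 23/2
Expected profit = 23/2 − 8 = 7/2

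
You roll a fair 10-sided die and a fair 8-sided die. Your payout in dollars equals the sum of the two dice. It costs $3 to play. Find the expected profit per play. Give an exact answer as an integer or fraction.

Distribution of the sum of the two dice: 2 w.p. 1/80, 3 w.p. 1/40, 4 w.p. 3/80, 5 w.p. 1/20, 6 w.p. 1/16, 7 w.p. 3/40, …
E[payout] = (1/80)·2 + (1/40)·3 + (3/80)·4 + (1/20)·5 + (1/16)·6 + (3/40)·7 + (7/80)·8 + (1/10)·9 + (1/10)·10 + (1/10)·11 + (7/80)·12 + (3/40)·13 + (1/16)·14 + (1/20)·15 + (3/80)·16 + (1/40)·17 + (1/80)·18 = 10
Expected profit = 10 − 3 = 7

$7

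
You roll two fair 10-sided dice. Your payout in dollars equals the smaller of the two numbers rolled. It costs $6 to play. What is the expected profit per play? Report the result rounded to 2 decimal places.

Distribution of the smaller of the two numbers rolled: 1 w.p. 19/100, 2 w.p. 17/100, 3 w.p. 3/20, 4 w.p. 13/100, 5 w.p. 11/100, 6 w.p. 9/100, …
E[payout] = (19/100)·1 + (17/100)·2 + (3/20)·3 + (13/100)·4 + (11/100)·5 + (9/100)·6 + (7/100)·7 + (1/20)·8 + (3/100)·9 + (1/100)·10 = 77/20
Expected profit = 77/20 − 6 = -43/20 ≈ -$2.15

-$2.15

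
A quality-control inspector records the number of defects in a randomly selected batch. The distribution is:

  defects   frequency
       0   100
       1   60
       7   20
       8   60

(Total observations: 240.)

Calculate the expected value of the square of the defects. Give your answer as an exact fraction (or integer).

Total = 240, so P(defects=0) = 100/240, etc.
E[X²] = (5/12)·0 + (1/4)·1 + (1/12)·49 + (1/4)·64
     = 61/3

61/3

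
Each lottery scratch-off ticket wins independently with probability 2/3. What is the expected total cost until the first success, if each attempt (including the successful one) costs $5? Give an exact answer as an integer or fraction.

15/2 dollars

E[#attempts] = 1/p = 3/2; E[cost] = 5·3/2 = 15/2.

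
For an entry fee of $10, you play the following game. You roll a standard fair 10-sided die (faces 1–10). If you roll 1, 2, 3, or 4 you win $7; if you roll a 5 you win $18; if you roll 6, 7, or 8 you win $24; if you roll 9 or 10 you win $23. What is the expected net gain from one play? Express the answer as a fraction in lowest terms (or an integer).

E[payout] = (2/5)·7 + (1/10)·18 + (1/5)·23 + (3/10)·24 = 82/5
Expected profit = 82/5 − 10 = 32/5

32/5 dollars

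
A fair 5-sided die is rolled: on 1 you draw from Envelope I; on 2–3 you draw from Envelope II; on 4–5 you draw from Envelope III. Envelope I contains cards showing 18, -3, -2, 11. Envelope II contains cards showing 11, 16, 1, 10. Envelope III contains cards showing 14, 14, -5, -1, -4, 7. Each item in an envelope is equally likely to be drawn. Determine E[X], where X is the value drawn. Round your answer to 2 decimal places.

E[X | Envelope I] = (18 − 3 − 2 + 11)/4 = 6
E[X | Envelope II] = (11 + 16 + 1 + 10)/4 = 19/2
E[X | Envelope III] = (14 + 14 − 5 − 1 − 4 + 7)/6 = 25/6
E[X] = (1/5)·6 + (2/5)·19/2 + (2/5)·25/6 = 20/3 ≈ 6.67

6.67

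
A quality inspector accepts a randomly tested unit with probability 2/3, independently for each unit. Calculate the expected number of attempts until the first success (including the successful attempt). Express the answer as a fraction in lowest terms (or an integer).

For a geometric distribution, E[trials] = 1/p = 1/(2/3) = 3/2.

3/2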